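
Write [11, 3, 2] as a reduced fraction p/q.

79/7

Fold from the inside: start with 2/1.
  3 + 1/2 = 7/2
  11 + 2/7 = 79/7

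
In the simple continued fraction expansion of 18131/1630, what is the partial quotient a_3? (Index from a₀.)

7

18131 = 11·1630 + 201   →  a_0 = 11
1630 = 8·201 + 22   →  a_1 = 8
201 = 9·22 + 3   →  a_2 = 9
22 = 7·3 + 1   →  a_3 = 7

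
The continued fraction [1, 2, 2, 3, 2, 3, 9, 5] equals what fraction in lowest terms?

Fold from the inside: start with 5/1.
  9 + 1/5 = 46/5
  3 + 5/46 = 143/46
  2 + 46/143 = 332/143
  3 + 143/332 = 1139/332
  2 + 332/1139 = 2610/1139
  2 + 1139/2610 = 6359/2610
  1 + 2610/6359 = 8969/6359

8969/6359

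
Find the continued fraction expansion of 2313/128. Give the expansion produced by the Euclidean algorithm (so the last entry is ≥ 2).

[18; 14, 4, 2]

2313 = 18×128 + 9
128 = 14×9 + 2
9 = 4×2 + 1
2 = 2×1 + 0  (stop)
So 2313/128 = [18; 14, 4, 2].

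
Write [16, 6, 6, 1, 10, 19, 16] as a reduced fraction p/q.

2313260/143123

Using pₖ = aₖpₖ₋₁ + pₖ₋₂ and qₖ = aₖqₖ₋₁ + qₖ₋₂:
  k=0: a=16, p=16, q=1
  k=1: a=6, p=97, q=6
  k=2: a=6, p=598, q=37
  k=3: a=1, p=695, q=43
  k=4: a=10, p=7548, q=467
  k=5: a=19, p=144107, q=8916
  k=6: a=16, p=2313260, q=143123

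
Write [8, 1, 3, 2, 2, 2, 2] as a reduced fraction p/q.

1123/128

Fold from the inside: start with 2/1.
  2 + 1/2 = 5/2
  2 + 2/5 = 12/5
  2 + 5/12 = 29/12
  3 + 12/29 = 99/29
  1 + 29/99 = 128/99
  8 + 99/128 = 1123/128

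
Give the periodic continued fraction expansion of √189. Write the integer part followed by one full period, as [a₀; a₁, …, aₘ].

[13; 1, 2, 1, 26]

a₀ = ⌊√189⌋ = 13.
With m₀=0, d₀=1 and mₖ₊₁ = dₖaₖ − mₖ, dₖ₊₁ = (n − mₖ₊₁²)/dₖ, aₖ₊₁ = ⌊(a₀+mₖ₊₁)/dₖ₊₁⌋:
  k=1: m=13, d=20, a=1
  k=2: m=7, d=7, a=2
  k=3: m=7, d=20, a=1
  k=4: m=13, d=1, a=26
d=1 and a=2a₀=26 at k=4, so the next step gives (m, d) = (13, 20) again — its k=1 value — and the period has length 4.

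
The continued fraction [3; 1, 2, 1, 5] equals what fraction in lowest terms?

Using pₖ = aₖpₖ₋₁ + pₖ₋₂ and qₖ = aₖqₖ₋₁ + qₖ₋₂:
  k=0: a=3, p=3, q=1
  k=1: a=1, p=4, q=1
  k=2: a=2, p=11, q=3
  k=3: a=1, p=15, q=4
  k=4: a=5, p=86, q=23

86/23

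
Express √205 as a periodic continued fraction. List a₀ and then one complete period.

a₀ = ⌊√205⌋ = 14.
With m₀=0, d₀=1 and mₖ₊₁ = dₖaₖ − mₖ, dₖ₊₁ = (n − mₖ₊₁²)/dₖ, aₖ₊₁ = ⌊(a₀+mₖ₊₁)/dₖ₊₁⌋:
  k=1: m=14, d=9, a=3
  k=2: m=13, d=4, a=6
  k=3: m=11, d=21, a=1
  k=4: m=10, d=5, a=4
  k=5: m=10, d=21, a=1
  k=6: m=11, d=4, a=6
  k=7: m=13, d=9, a=3
  k=8: m=14, d=1, a=28
d=1 and a=2a₀=28 at k=8, so the next step gives (m, d) = (14, 9) again — its k=1 value — and the period has length 8.

[14; 3, 6, 1, 4, 1, 6, 3, 28]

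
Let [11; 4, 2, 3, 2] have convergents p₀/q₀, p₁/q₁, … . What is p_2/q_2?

101/9

Using pₖ = aₖpₖ₋₁ + pₖ₋₂, qₖ = aₖqₖ₋₁ + qₖ₋₂ (with p₋₁=1, p₋₂=0, q₋₁=0, q₋₂=1):
  k=0: a=11, p=11, q=1
  k=1: a=4, p=45, q=4
  k=2: a=2, p=101, q=9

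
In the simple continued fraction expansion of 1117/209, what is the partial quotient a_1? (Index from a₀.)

2

1117 = 5·209 + 72   →  a_0 = 5
209 = 2·72 + 65   →  a_1 = 2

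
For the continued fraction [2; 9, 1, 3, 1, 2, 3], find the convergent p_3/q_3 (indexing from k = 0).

82/39

Using pₖ = aₖpₖ₋₁ + pₖ₋₂, qₖ = aₖqₖ₋₁ + qₖ₋₂ (with p₋₁=1, p₋₂=0, q₋₁=0, q₋₂=1):
  k=0: a=2, p=2, q=1
  k=1: a=9, p=19, q=9
  k=2: a=1, p=21, q=10
  k=3: a=3, p=82, q=39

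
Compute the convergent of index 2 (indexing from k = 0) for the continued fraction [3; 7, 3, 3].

Using pₖ = aₖpₖ₋₁ + pₖ₋₂, qₖ = aₖqₖ₋₁ + qₖ₋₂ (with p₋₁=1, p₋₂=0, q₋₁=0, q₋₂=1):
  k=0: a=3, p=3, q=1
  k=1: a=7, p=22, q=7
  k=2: a=3, p=69, q=22

69/22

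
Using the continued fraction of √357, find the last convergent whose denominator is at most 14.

170/9

√357 = [18; 1, 8, 2, 8, 1, 36, …] (period length 6).
Convergents:
  p_0/q_0 = 18/1
  p_1/q_1 = 19/1
  p_2/q_2 = 170/9
  p_3/q_3 = 359/19
q_2 = 9 ≤ 14 < 19 = q_3, so the answer is 170/9.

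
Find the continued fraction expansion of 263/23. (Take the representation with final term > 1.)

[11; 2, 3, 3]

263 = 11×23 + 10
23 = 2×10 + 3
10 = 3×3 + 1
3 = 3×1 + 0  (stop)
So 263/23 = [11; 2, 3, 3].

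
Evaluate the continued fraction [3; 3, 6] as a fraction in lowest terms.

63/19

Fold from the inside: start with 6/1.
  3 + 1/6 = 19/6
  3 + 6/19 = 63/19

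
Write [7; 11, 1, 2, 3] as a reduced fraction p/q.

Using pₖ = aₖpₖ₋₁ + pₖ₋₂ and qₖ = aₖqₖ₋₁ + qₖ₋₂:
  k=0: a=7, p=7, q=1
  k=1: a=11, p=78, q=11
  k=2: a=1, p=85, q=12
  k=3: a=2, p=248, q=35
  k=4: a=3, p=829, q=117

829/117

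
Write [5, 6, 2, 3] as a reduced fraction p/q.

Fold from the inside: start with 3/1.
  2 + 1/3 = 7/3
  6 + 3/7 = 45/7
  5 + 7/45 = 232/45

232/45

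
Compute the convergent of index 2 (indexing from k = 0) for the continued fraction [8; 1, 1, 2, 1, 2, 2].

Using pₖ = aₖpₖ₋₁ + pₖ₋₂, qₖ = aₖqₖ₋₁ + qₖ₋₂ (with p₋₁=1, p₋₂=0, q₋₁=0, q₋₂=1):
  k=0: a=8, p=8, q=1
  k=1: a=1, p=9, q=1
  k=2: a=1, p=17, q=2

17/2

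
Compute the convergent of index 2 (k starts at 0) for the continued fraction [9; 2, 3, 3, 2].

66/7

Using pₖ = aₖpₖ₋₁ + pₖ₋₂, qₖ = aₖqₖ₋₁ + qₖ₋₂ (with p₋₁=1, p₋₂=0, q₋₁=0, q₋₂=1):
  k=0: a=9, p=9, q=1
  k=1: a=2, p=19, q=2
  k=2: a=3, p=66, q=7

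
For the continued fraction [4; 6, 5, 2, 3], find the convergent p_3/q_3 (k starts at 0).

283/68

Using pₖ = aₖpₖ₋₁ + pₖ₋₂, qₖ = aₖqₖ₋₁ + qₖ₋₂ (with p₋₁=1, p₋₂=0, q₋₁=0, q₋₂=1):
  k=0: a=4, p=4, q=1
  k=1: a=6, p=25, q=6
  k=2: a=5, p=129, q=31
  k=3: a=2, p=283, q=68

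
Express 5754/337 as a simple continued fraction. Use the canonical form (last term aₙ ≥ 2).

[17; 13, 2, 12]

5754 = 17×337 + 25
337 = 13×25 + 12
25 = 2×12 + 1
12 = 12×1 + 0  (stop)
So 5754/337 = [17; 13, 2, 12].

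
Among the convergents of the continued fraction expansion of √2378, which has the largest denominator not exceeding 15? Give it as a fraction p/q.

634/13

√2378 = [48; 1, 3, 3, 1, 96, …] (period length 5).
Convergents:
  p_0/q_0 = 48/1
  p_1/q_1 = 49/1
  p_2/q_2 = 195/4
  p_3/q_3 = 634/13
  p_4/q_4 = 829/17
q_3 = 13 ≤ 15 < 17 = q_4, so the answer is 634/13.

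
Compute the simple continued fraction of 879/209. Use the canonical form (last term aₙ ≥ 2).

[4; 4, 1, 6, 6]

879 = 4·209 + 43
209 = 4·43 + 37
43 = 1·37 + 6
37 = 6·6 + 1
6 = 6·1 + 0  (stop)
So 879/209 = [4; 4, 1, 6, 6].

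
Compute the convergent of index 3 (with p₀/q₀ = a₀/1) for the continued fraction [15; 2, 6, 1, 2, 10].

232/15

Using pₖ = aₖpₖ₋₁ + pₖ₋₂, qₖ = aₖqₖ₋₁ + qₖ₋₂ (with p₋₁=1, p₋₂=0, q₋₁=0, q₋₂=1):
  k=0: a=15, p=15, q=1
  k=1: a=2, p=31, q=2
  k=2: a=6, p=201, q=13
  k=3: a=1, p=232, q=15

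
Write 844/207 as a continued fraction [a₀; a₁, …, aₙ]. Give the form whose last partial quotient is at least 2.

844 = 4×207 + 16
207 = 12×16 + 15
16 = 1×15 + 1
15 = 15×1 + 0  (stop)
So 844/207 = [4; 12, 1, 15].

[4; 12, 1, 15]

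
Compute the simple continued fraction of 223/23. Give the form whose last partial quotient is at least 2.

223 = 9·23 + 16
23 = 1·16 + 7
16 = 2·7 + 2
7 = 3·2 + 1
2 = 2·1 + 0  (stop)
So 223/23 = [9; 1, 2, 3, 2].

[9; 1, 2, 3, 2]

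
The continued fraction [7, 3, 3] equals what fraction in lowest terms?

73/10

Using pₖ = aₖpₖ₋₁ + pₖ₋₂ and qₖ = aₖqₖ₋₁ + qₖ₋₂:
  k=0: a=7, p=7, q=1
  k=1: a=3, p=22, q=3
  k=2: a=3, p=73, q=10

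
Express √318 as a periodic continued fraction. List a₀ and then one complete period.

[17; 1, 4, 1, 34]

a₀ = ⌊√318⌋ = 17.
With m₀=0, d₀=1 and mₖ₊₁ = dₖaₖ − mₖ, dₖ₊₁ = (n − mₖ₊₁²)/dₖ, aₖ₊₁ = ⌊(a₀+mₖ₊₁)/dₖ₊₁⌋:
  k=1: m=17, d=29, a=1
  k=2: m=12, d=6, a=4
  k=3: m=12, d=29, a=1
  k=4: m=17, d=1, a=34
d=1 and a=2a₀=34 at k=4, so the next step gives (m, d) = (17, 29) again — its k=1 value — and the period has length 4.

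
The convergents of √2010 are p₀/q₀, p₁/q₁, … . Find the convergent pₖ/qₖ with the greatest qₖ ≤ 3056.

√2010 = [44; 1, 4, 1, 88, …] (period length 4).
Convergents:
  p_0/q_0 = 44/1
  p_1/q_1 = 45/1
  p_2/q_2 = 224/5
  p_3/q_3 = 269/6
  p_4/q_4 = 23896/533
  p_5/q_5 = 24165/539
  p_6/q_6 = 120556/2689
  p_7/q_7 = 144721/3228
q_6 = 2689 ≤ 3056 < 3228 = q_7, so the answer is 120556/2689.

120556/2689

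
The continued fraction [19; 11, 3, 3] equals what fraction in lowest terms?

Using pₖ = aₖpₖ₋₁ + pₖ₋₂ and qₖ = aₖqₖ₋₁ + qₖ₋₂:
  k=0: a=19, p=19, q=1
  k=1: a=11, p=210, q=11
  k=2: a=3, p=649, q=34
  k=3: a=3, p=2157, q=113

2157/113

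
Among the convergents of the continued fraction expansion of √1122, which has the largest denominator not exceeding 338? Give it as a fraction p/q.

8977/268

√1122 = [33; 2, 66, …] (period length 2).
Convergents:
  p_0/q_0 = 33/1
  p_1/q_1 = 67/2
  p_2/q_2 = 4455/133
  p_3/q_3 = 8977/268
  p_4/q_4 = 596937/17821
q_3 = 268 ≤ 338 < 17821 = q_4, so the answer is 8977/268.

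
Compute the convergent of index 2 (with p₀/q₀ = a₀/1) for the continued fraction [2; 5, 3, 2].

Using pₖ = aₖpₖ₋₁ + pₖ₋₂, qₖ = aₖqₖ₋₁ + qₖ₋₂ (with p₋₁=1, p₋₂=0, q₋₁=0, q₋₂=1):
  k=0: a=2, p=2, q=1
  k=1: a=5, p=11, q=5
  k=2: a=3, p=35, q=16

35/16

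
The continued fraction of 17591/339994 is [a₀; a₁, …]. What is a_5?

17591 = 0·339994 + 17591   →  a_0 = 0
339994 = 19·17591 + 5765   →  a_1 = 19
17591 = 3·5765 + 296   →  a_2 = 3
5765 = 19·296 + 141   →  a_3 = 19
296 = 2·141 + 14   →  a_4 = 2
141 = 10·14 + 1   →  a_5 = 10

10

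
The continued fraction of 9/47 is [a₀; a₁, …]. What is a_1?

9 = 0·47 + 9   →  a_0 = 0
47 = 5·9 + 2   →  a_1 = 5

5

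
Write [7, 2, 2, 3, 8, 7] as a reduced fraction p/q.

7441/1004

Fold from the inside: start with 7/1.
  8 + 1/7 = 57/7
  3 + 7/57 = 178/57
  2 + 57/178 = 413/178
  2 + 178/413 = 1004/413
  7 + 413/1004 = 7441/1004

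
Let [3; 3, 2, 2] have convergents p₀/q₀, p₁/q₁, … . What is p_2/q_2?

23/7

Using pₖ = aₖpₖ₋₁ + pₖ₋₂, qₖ = aₖqₖ₋₁ + qₖ₋₂ (with p₋₁=1, p₋₂=0, q₋₁=0, q₋₂=1):
  k=0: a=3, p=3, q=1
  k=1: a=3, p=10, q=3
  k=2: a=2, p=23, q=7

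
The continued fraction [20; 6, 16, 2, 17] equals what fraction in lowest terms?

70517/3497

Fold from the inside: start with 17/1.
  2 + 1/17 = 35/17
  16 + 17/35 = 577/35
  6 + 35/577 = 3497/577
  20 + 577/3497 = 70517/3497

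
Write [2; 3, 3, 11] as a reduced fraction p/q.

Fold from the inside: start with 11/1.
  3 + 1/11 = 34/11
  3 + 11/34 = 113/34
  2 + 34/113 = 260/113

260/113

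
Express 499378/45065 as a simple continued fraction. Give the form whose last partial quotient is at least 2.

499378 = 11*45065 + 3663
45065 = 12*3663 + 1109
3663 = 3*1109 + 336
1109 = 3*336 + 101
336 = 3*101 + 33
101 = 3*33 + 2
33 = 16*2 + 1
2 = 2*1 + 0  (stop)
So 499378/45065 = [11; 12, 3, 3, 3, 3, 16, 2].

[11; 12, 3, 3, 3, 3, 16, 2]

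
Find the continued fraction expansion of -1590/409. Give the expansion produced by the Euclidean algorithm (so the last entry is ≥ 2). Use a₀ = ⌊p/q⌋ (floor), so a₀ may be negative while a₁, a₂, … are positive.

-1590 = -4·409 + 46
409 = 8·46 + 41
46 = 1·41 + 5
41 = 8·5 + 1
5 = 5·1 + 0  (stop)
So -1590/409 = [-4; 8, 1, 8, 5].

[-4; 8, 1, 8, 5]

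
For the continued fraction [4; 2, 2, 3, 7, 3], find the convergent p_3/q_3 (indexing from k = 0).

75/17

Using pₖ = aₖpₖ₋₁ + pₖ₋₂, qₖ = aₖqₖ₋₁ + qₖ₋₂ (with p₋₁=1, p₋₂=0, q₋₁=0, q₋₂=1):
  k=0: a=4, p=4, q=1
  k=1: a=2, p=9, q=2
  k=2: a=2, p=22, q=5
  k=3: a=3, p=75, q=17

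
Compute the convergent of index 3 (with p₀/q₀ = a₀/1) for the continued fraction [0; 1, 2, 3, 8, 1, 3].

Using pₖ = aₖpₖ₋₁ + pₖ₋₂, qₖ = aₖqₖ₋₁ + qₖ₋₂ (with p₋₁=1, p₋₂=0, q₋₁=0, q₋₂=1):
  k=0: a=0, p=0, q=1
  k=1: a=1, p=1, q=1
  k=2: a=2, p=2, q=3
  k=3: a=3, p=7, q=10

7/10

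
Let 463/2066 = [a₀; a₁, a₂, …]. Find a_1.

463 = 0·2066 + 463   →  a_0 = 0
2066 = 4·463 + 214   →  a_1 = 4

4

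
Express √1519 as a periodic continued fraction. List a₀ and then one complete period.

a₀ = ⌊√1519⌋ = 38.
With m₀=0, d₀=1 and mₖ₊₁ = dₖaₖ − mₖ, dₖ₊₁ = (n − mₖ₊₁²)/dₖ, aₖ₊₁ = ⌊(a₀+mₖ₊₁)/dₖ₊₁⌋:
  k=1: m=38, d=75, a=1
  k=2: m=37, d=2, a=37
  k=3: m=37, d=75, a=1
  k=4: m=38, d=1, a=76
d=1 and a=2a₀=76 at k=4, so the next step gives (m, d) = (38, 75) again — its k=1 value — and the period has length 4.

[38; 1, 37, 1, 76]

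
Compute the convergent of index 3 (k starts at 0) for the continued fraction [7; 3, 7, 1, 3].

Using pₖ = aₖpₖ₋₁ + pₖ₋₂, qₖ = aₖqₖ₋₁ + qₖ₋₂ (with p₋₁=1, p₋₂=0, q₋₁=0, q₋₂=1):
  k=0: a=7, p=7, q=1
  k=1: a=3, p=22, q=3
  k=2: a=7, p=161, q=22
  k=3: a=1, p=183, q=25

183/25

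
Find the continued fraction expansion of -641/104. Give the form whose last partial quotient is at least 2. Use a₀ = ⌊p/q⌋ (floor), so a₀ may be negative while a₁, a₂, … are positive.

-641 = -7·104 + 87
104 = 1·87 + 17
87 = 5·17 + 2
17 = 8·2 + 1
2 = 2·1 + 0  (stop)
So -641/104 = [-7; 1, 5, 8, 2].

[-7; 1, 5, 8, 2]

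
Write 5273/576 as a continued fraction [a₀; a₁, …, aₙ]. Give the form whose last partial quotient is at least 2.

5273 = 9*576 + 89
576 = 6*89 + 42
89 = 2*42 + 5
42 = 8*5 + 2
5 = 2*2 + 1
2 = 2*1 + 0  (stop)
So 5273/576 = [9; 6, 2, 8, 2, 2].

[9; 6, 2, 8, 2, 2]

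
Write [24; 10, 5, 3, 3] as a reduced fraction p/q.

Using pₖ = aₖpₖ₋₁ + pₖ₋₂ and qₖ = aₖqₖ₋₁ + qₖ₋₂:
  k=0: a=24, p=24, q=1
  k=1: a=10, p=241, q=10
  k=2: a=5, p=1229, q=51
  k=3: a=3, p=3928, q=163
  k=4: a=3, p=13013, q=540

13013/540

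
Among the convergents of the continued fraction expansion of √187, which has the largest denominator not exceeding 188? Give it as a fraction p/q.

√187 = [13; 1, 2, 13, 2, 1, 26, …] (period length 6).
Convergents:
  p_0/q_0 = 13/1
  p_1/q_1 = 14/1
  p_2/q_2 = 41/3
  p_3/q_3 = 547/40
  p_4/q_4 = 1135/83
  p_5/q_5 = 1682/123
  p_6/q_6 = 44867/3281
q_5 = 123 ≤ 188 < 3281 = q_6, so the answer is 1682/123.

1682/123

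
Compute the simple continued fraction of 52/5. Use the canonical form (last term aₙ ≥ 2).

52 = 10×5 + 2
5 = 2×2 + 1
2 = 2×1 + 0  (stop)
So 52/5 = [10; 2, 2].

[10; 2, 2]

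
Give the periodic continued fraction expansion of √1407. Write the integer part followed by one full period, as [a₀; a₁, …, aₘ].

[37; 1, 1, 24, 1, 1, 74]

a₀ = ⌊√1407⌋ = 37.
With m₀=0, d₀=1 and mₖ₊₁ = dₖaₖ − mₖ, dₖ₊₁ = (n − mₖ₊₁²)/dₖ, aₖ₊₁ = ⌊(a₀+mₖ₊₁)/dₖ₊₁⌋:
  k=1: m=37, d=38, a=1
  k=2: m=1, d=37, a=1
  k=3: m=36, d=3, a=24
  k=4: m=36, d=37, a=1
  k=5: m=1, d=38, a=1
  k=6: m=37, d=1, a=74
d=1 and a=2a₀=74 at k=6, so the next step gives (m, d) = (37, 38) again — its k=1 value — and the period has length 6.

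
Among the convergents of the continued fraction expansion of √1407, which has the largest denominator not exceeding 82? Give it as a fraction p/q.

1913/51

√1407 = [37; 1, 1, 24, 1, 1, 74, …] (period length 6).
Convergents:
  p_0/q_0 = 37/1
  p_1/q_1 = 38/1
  p_2/q_2 = 75/2
  p_3/q_3 = 1838/49
  p_4/q_4 = 1913/51
  p_5/q_5 = 3751/100
q_4 = 51 ≤ 82 < 100 = q_5, so the answer is 1913/51.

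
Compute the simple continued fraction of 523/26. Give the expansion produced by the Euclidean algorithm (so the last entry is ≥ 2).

[20; 8, 1, 2]

523 = 20*26 + 3
26 = 8*3 + 2
3 = 1*2 + 1
2 = 2*1 + 0  (stop)
So 523/26 = [20; 8, 1, 2].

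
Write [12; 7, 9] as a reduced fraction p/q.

777/64

Using pₖ = aₖpₖ₋₁ + pₖ₋₂ and qₖ = aₖqₖ₋₁ + qₖ₋₂:
  k=0: a=12, p=12, q=1
  k=1: a=7, p=85, q=7
  k=2: a=9, p=777, q=64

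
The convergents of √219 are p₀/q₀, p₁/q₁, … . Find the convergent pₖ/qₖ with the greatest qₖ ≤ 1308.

10951/740

√219 = [14; 1, 3, 1, 28, …] (period length 4).
Convergents:
  p_0/q_0 = 14/1
  p_1/q_1 = 15/1
  p_2/q_2 = 59/4
  p_3/q_3 = 74/5
  p_4/q_4 = 2131/144
  p_5/q_5 = 2205/149
  p_6/q_6 = 8746/591
  p_7/q_7 = 10951/740
  p_8/q_8 = 315374/21311
q_7 = 740 ≤ 1308 < 21311 = q_8, so the answer is 10951/740.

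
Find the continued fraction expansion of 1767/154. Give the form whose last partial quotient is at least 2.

1767 = 11×154 + 73
154 = 2×73 + 8
73 = 9×8 + 1
8 = 8×1 + 0  (stop)
So 1767/154 = [11; 2, 9, 8].

[11; 2, 9, 8]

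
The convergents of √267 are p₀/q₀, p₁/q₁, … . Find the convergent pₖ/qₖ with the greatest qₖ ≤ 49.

768/47

√267 = [16; 2, 1, 15, 1, 2, 32, …] (period length 6).
Convergents:
  p_0/q_0 = 16/1
  p_1/q_1 = 33/2
  p_2/q_2 = 49/3
  p_3/q_3 = 768/47
  p_4/q_4 = 817/50
q_3 = 47 ≤ 49 < 50 = q_4, so the answer is 768/47.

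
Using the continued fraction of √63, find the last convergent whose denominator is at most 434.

√63 = [7; 1, 14, …] (period length 2).
Convergents:
  p_0/q_0 = 7/1
  p_1/q_1 = 8/1
  p_2/q_2 = 119/15
  p_3/q_3 = 127/16
  p_4/q_4 = 1897/239
  p_5/q_5 = 2024/255
  p_6/q_6 = 30233/3809
q_5 = 255 ≤ 434 < 3809 = q_6, so the answer is 2024/255.

2024/255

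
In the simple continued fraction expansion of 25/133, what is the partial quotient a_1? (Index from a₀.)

25 = 0·133 + 25   →  a_0 = 0
133 = 5·25 + 8   →  a_1 = 5

5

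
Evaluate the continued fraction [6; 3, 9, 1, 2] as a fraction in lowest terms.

569/90

Fold from the inside: start with 2/1.
  1 + 1/2 = 3/2
  9 + 2/3 = 29/3
  3 + 3/29 = 90/29
  6 + 29/90 = 569/90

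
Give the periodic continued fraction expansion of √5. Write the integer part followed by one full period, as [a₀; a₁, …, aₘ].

[2; 4]

a₀ = ⌊√5⌋ = 2.
With m₀=0, d₀=1 and mₖ₊₁ = dₖaₖ − mₖ, dₖ₊₁ = (n − mₖ₊₁²)/dₖ, aₖ₊₁ = ⌊(a₀+mₖ₊₁)/dₖ₊₁⌋:
  k=1: m=2, d=1, a=4
d=1 and a=2a₀=4 at k=1, so the next step gives (m, d) = (2, 1) again — its k=1 value — and the period has length 1.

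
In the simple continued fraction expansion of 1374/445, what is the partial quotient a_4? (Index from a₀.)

3

1374 = 3·445 + 39   →  a_0 = 3
445 = 11·39 + 16   →  a_1 = 11
39 = 2·16 + 7   →  a_2 = 2
16 = 2·7 + 2   →  a_3 = 2
7 = 3·2 + 1   →  a_4 = 3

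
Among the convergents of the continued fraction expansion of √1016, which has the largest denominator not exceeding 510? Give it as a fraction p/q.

√1016 = [31; 1, 6, 1, 62, …] (period length 4).
Convergents:
  p_0/q_0 = 31/1
  p_1/q_1 = 32/1
  p_2/q_2 = 223/7
  p_3/q_3 = 255/8
  p_4/q_4 = 16033/503
  p_5/q_5 = 16288/511
q_4 = 503 ≤ 510 < 511 = q_5, so the answer is 16033/503.

16033/503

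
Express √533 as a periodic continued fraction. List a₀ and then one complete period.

a₀ = ⌊√533⌋ = 23.
With m₀=0, d₀=1 and mₖ₊₁ = dₖaₖ − mₖ, dₖ₊₁ = (n − mₖ₊₁²)/dₖ, aₖ₊₁ = ⌊(a₀+mₖ₊₁)/dₖ₊₁⌋:
  k=1: m=23, d=4, a=11
  k=2: m=21, d=23, a=1
  k=3: m=2, d=23, a=1
  k=4: m=21, d=4, a=11
  k=5: m=23, d=1, a=46
d=1 and a=2a₀=46 at k=5, so the next step gives (m, d) = (23, 4) again — its k=1 value — and the period has length 5.

[23; 11, 1, 1, 11, 46]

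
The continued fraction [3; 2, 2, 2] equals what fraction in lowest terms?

41/12

Fold from the inside: start with 2/1.
  2 + 1/2 = 5/2
  2 + 2/5 = 12/5
  3 + 5/12 = 41/12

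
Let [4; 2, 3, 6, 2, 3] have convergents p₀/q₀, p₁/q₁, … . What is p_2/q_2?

Using pₖ = aₖpₖ₋₁ + pₖ₋₂, qₖ = aₖqₖ₋₁ + qₖ₋₂ (with p₋₁=1, p₋₂=0, q₋₁=0, q₋₂=1):
  k=0: a=4, p=4, q=1
  k=1: a=2, p=9, q=2
  k=2: a=3, p=31, q=7

31/7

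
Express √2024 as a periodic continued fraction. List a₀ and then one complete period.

a₀ = ⌊√2024⌋ = 44.
With m₀=0, d₀=1 and mₖ₊₁ = dₖaₖ − mₖ, dₖ₊₁ = (n − mₖ₊₁²)/dₖ, aₖ₊₁ = ⌊(a₀+mₖ₊₁)/dₖ₊₁⌋:
  k=1: m=44, d=88, a=1
  k=2: m=44, d=1, a=88
d=1 and a=2a₀=88 at k=2, so the next step gives (m, d) = (44, 88) again — its k=1 value — and the period has length 2.

[44; 1, 88]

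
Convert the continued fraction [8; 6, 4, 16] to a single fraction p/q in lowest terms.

3313/406

Fold from the inside: start with 16/1.
  4 + 1/16 = 65/16
  6 + 16/65 = 406/65
  8 + 65/406 = 3313/406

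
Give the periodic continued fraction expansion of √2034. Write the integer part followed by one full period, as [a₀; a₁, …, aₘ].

a₀ = ⌊√2034⌋ = 45.

[45; 10, 90]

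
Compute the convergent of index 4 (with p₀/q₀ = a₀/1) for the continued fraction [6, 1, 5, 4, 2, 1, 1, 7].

Using pₖ = aₖpₖ₋₁ + pₖ₋₂, qₖ = aₖqₖ₋₁ + qₖ₋₂ (with p₋₁=1, p₋₂=0, q₋₁=0, q₋₂=1):
  k=0: a=6, p=6, q=1
  k=1: a=1, p=7, q=1
  k=2: a=5, p=41, q=6
  k=3: a=4, p=171, q=25
  k=4: a=2, p=383, q=56

383/56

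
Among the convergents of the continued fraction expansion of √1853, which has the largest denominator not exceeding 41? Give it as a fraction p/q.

947/22

√1853 = [43; 21, 1, 1, 21, 86, …] (period length 5).
Convergents:
  p_0/q_0 = 43/1
  p_1/q_1 = 904/21
  p_2/q_2 = 947/22
  p_3/q_3 = 1851/43
q_2 = 22 ≤ 41 < 43 = q_3, so the answer is 947/22.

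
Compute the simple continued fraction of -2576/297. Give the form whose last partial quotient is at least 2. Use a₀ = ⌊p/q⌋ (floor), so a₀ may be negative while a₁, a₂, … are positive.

-2576 = -9·297 + 97
297 = 3·97 + 6
97 = 16·6 + 1
6 = 6·1 + 0  (stop)
So -2576/297 = [-9; 3, 16, 6].

[-9; 3, 16, 6]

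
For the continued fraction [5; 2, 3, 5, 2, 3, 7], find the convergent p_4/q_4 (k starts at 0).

Using pₖ = aₖpₖ₋₁ + pₖ₋₂, qₖ = aₖqₖ₋₁ + qₖ₋₂ (with p₋₁=1, p₋₂=0, q₋₁=0, q₋₂=1):
  k=0: a=5, p=5, q=1
  k=1: a=2, p=11, q=2
  k=2: a=3, p=38, q=7
  k=3: a=5, p=201, q=37
  k=4: a=2, p=440, q=81

440/81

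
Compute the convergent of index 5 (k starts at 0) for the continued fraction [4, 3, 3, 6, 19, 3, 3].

Using pₖ = aₖpₖ₋₁ + pₖ₋₂, qₖ = aₖqₖ₋₁ + qₖ₋₂ (with p₋₁=1, p₋₂=0, q₋₁=0, q₋₂=1):
  k=0: a=4, p=4, q=1
  k=1: a=3, p=13, q=3
  k=2: a=3, p=43, q=10
  k=3: a=6, p=271, q=63
  k=4: a=19, p=5192, q=1207
  k=5: a=3, p=15847, q=3684

15847/3684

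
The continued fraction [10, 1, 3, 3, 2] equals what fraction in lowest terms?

323/30

Using pₖ = aₖpₖ₋₁ + pₖ₋₂ and qₖ = aₖqₖ₋₁ + qₖ₋₂:
  k=0: a=10, p=10, q=1
  k=1: a=1, p=11, q=1
  k=2: a=3, p=43, q=4
  k=3: a=3, p=140, q=13
  k=4: a=2, p=323, q=30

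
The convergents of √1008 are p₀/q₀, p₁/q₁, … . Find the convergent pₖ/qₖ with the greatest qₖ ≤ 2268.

√1008 = [31; 1, 2, 1, 62, …] (period length 4).
Convergents:
  p_0/q_0 = 31/1
  p_1/q_1 = 32/1
  p_2/q_2 = 95/3
  p_3/q_3 = 127/4
  p_4/q_4 = 7969/251
  p_5/q_5 = 8096/255
  p_6/q_6 = 24161/761
  p_7/q_7 = 32257/1016
  p_8/q_8 = 2024095/63753
q_7 = 1016 ≤ 2268 < 63753 = q_8, so the answer is 32257/1016.

32257/1016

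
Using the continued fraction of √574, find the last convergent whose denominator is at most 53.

√574 = [23; 1, 22, 1, 46, …] (period length 4).
Convergents:
  p_0/q_0 = 23/1
  p_1/q_1 = 24/1
  p_2/q_2 = 551/23
  p_3/q_3 = 575/24
  p_4/q_4 = 27001/1127
q_3 = 24 ≤ 53 < 1127 = q_4, so the answer is 575/24.

575/24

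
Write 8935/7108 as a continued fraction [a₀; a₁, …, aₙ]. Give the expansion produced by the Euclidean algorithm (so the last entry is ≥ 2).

[1; 3, 1, 8, 7, 2, 2, 5]

8935 = 1·7108 + 1827
7108 = 3·1827 + 1627
1827 = 1·1627 + 200
1627 = 8·200 + 27
200 = 7·27 + 11
27 = 2·11 + 5
11 = 2·5 + 1
5 = 5·1 + 0  (stop)
So 8935/7108 = [1; 3, 1, 8, 7, 2, 2, 5].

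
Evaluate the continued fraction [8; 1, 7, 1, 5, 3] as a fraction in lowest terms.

1493/168

Fold from the inside: start with 3/1.
  5 + 1/3 = 16/3
  1 + 3/16 = 19/16
  7 + 16/19 = 149/19
  1 + 19/149 = 168/149
  8 + 149/168 = 1493/168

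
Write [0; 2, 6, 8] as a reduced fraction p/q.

49/106

Fold from the inside: start with 8/1.
  6 + 1/8 = 49/8
  2 + 8/49 = 106/49
  0 + 49/106 = 49/106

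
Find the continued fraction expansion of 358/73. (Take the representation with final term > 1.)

[4; 1, 9, 2, 3]

358 = 4*73 + 66
73 = 1*66 + 7
66 = 9*7 + 3
7 = 2*3 + 1
3 = 3*1 + 0  (stop)
So 358/73 = [4; 1, 9, 2, 3].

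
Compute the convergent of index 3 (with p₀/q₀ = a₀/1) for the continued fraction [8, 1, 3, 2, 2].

Using pₖ = aₖpₖ₋₁ + pₖ₋₂, qₖ = aₖqₖ₋₁ + qₖ₋₂ (with p₋₁=1, p₋₂=0, q₋₁=0, q₋₂=1):
  k=0: a=8, p=8, q=1
  k=1: a=1, p=9, q=1
  k=2: a=3, p=35, q=4
  k=3: a=2, p=79, q=9

79/9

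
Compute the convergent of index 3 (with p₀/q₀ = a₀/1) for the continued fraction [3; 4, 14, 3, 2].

Using pₖ = aₖpₖ₋₁ + pₖ₋₂, qₖ = aₖqₖ₋₁ + qₖ₋₂ (with p₋₁=1, p₋₂=0, q₋₁=0, q₋₂=1):
  k=0: a=3, p=3, q=1
  k=1: a=4, p=13, q=4
  k=2: a=14, p=185, q=57
  k=3: a=3, p=568, q=175

568/175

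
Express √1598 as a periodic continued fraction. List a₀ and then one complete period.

[39; 1, 38, 1, 78]

a₀ = ⌊√1598⌋ = 39.
With m₀=0, d₀=1 and mₖ₊₁ = dₖaₖ − mₖ, dₖ₊₁ = (n − mₖ₊₁²)/dₖ, aₖ₊₁ = ⌊(a₀+mₖ₊₁)/dₖ₊₁⌋:
  k=1: m=39, d=77, a=1
  k=2: m=38, d=2, a=38
  k=3: m=38, d=77, a=1
  k=4: m=39, d=1, a=78
d=1 and a=2a₀=78 at k=4, so the next step gives (m, d) = (39, 77) again — its k=1 value — and the period has length 4.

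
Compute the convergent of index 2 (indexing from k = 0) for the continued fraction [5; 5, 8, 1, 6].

213/41

Using pₖ = aₖpₖ₋₁ + pₖ₋₂, qₖ = aₖqₖ₋₁ + qₖ₋₂ (with p₋₁=1, p₋₂=0, q₋₁=0, q₋₂=1):
  k=0: a=5, p=5, q=1
  k=1: a=5, p=26, q=5
  k=2: a=8, p=213, q=41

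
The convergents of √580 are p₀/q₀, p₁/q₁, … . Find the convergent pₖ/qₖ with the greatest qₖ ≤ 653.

√580 = [24; 12, 48, …] (period length 2).
Convergents:
  p_0/q_0 = 24/1
  p_1/q_1 = 289/12
  p_2/q_2 = 13896/577
  p_3/q_3 = 167041/6936
q_2 = 577 ≤ 653 < 6936 = q_3, so the answer is 13896/577.

13896/577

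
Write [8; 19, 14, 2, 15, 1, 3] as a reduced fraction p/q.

Fold from the inside: start with 3/1.
  1 + 1/3 = 4/3
  15 + 3/4 = 63/4
  2 + 4/63 = 130/63
  14 + 63/130 = 1883/130
  19 + 130/1883 = 35907/1883
  8 + 1883/35907 = 289139/35907

289139/35907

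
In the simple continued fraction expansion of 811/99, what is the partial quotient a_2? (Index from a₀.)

811 = 8·99 + 19   →  a_0 = 8
99 = 5·19 + 4   →  a_1 = 5
19 = 4·4 + 3   →  a_2 = 4

4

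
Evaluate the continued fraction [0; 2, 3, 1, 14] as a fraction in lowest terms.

59/133

Using pₖ = aₖpₖ₋₁ + pₖ₋₂ and qₖ = aₖqₖ₋₁ + qₖ₋₂:
  k=0: a=0, p=0, q=1
  k=1: a=2, p=1, q=2
  k=2: a=3, p=3, q=7
  k=3: a=1, p=4, q=9
  k=4: a=14, p=59, q=133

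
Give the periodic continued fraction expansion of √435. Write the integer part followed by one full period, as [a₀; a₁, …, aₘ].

[20; 1, 5, 1, 40]

a₀ = ⌊√435⌋ = 20.
With m₀=0, d₀=1 and mₖ₊₁ = dₖaₖ − mₖ, dₖ₊₁ = (n − mₖ₊₁²)/dₖ, aₖ₊₁ = ⌊(a₀+mₖ₊₁)/dₖ₊₁⌋:
  k=1: m=20, d=35, a=1
  k=2: m=15, d=6, a=5
  k=3: m=15, d=35, a=1
  k=4: m=20, d=1, a=40
d=1 and a=2a₀=40 at k=4, so the next step gives (m, d) = (20, 35) again — its k=1 value — and the period has length 4.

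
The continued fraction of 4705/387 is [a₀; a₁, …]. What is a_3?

4705 = 12·387 + 61   →  a_0 = 12
387 = 6·61 + 21   →  a_1 = 6
61 = 2·21 + 19   →  a_2 = 2
21 = 1·19 + 2   →  a_3 = 1

1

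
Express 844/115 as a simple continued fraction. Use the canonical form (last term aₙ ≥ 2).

[7; 2, 1, 18, 2]

844 = 7×115 + 39
115 = 2×39 + 37
39 = 1×37 + 2
37 = 18×2 + 1
2 = 2×1 + 0  (stop)
So 844/115 = [7; 2, 1, 18, 2].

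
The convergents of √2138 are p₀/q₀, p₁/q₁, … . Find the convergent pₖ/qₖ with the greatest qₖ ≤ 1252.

√2138 = [46; 4, 5, 5, 4, 92, …] (period length 5).
Convergents:
  p_0/q_0 = 46/1
  p_1/q_1 = 185/4
  p_2/q_2 = 971/21
  p_3/q_3 = 5040/109
  p_4/q_4 = 21131/457
  p_5/q_5 = 1949092/42153
q_4 = 457 ≤ 1252 < 42153 = q_5, so the answer is 21131/457.

21131/457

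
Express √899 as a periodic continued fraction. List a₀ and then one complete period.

a₀ = ⌊√899⌋ = 29.

[29; 1, 58]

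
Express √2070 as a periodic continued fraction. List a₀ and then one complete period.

[45; 2, 90]

a₀ = ⌊√2070⌋ = 45.
With m₀=0, d₀=1 and mₖ₊₁ = dₖaₖ − mₖ, dₖ₊₁ = (n − mₖ₊₁²)/dₖ, aₖ₊₁ = ⌊(a₀+mₖ₊₁)/dₖ₊₁⌋:
  k=1: m=45, d=45, a=2
  k=2: m=45, d=1, a=90
d=1 and a=2a₀=90 at k=2, so the next step gives (m, d) = (45, 45) again — its k=1 value — and the period has length 2.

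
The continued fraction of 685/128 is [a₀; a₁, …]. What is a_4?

2

685 = 5·128 + 45   →  a_0 = 5
128 = 2·45 + 38   →  a_1 = 2
45 = 1·38 + 7   →  a_2 = 1
38 = 5·7 + 3   →  a_3 = 5
7 = 2·3 + 1   →  a_4 = 2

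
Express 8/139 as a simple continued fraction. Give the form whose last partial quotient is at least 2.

8 = 0×139 + 8
139 = 17×8 + 3
8 = 2×3 + 2
3 = 1×2 + 1
2 = 2×1 + 0  (stop)
So 8/139 = [0; 17, 2, 1, 2].

[0; 17, 2, 1, 2]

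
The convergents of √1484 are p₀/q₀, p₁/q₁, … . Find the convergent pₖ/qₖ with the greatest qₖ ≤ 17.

77/2

√1484 = [38; 1, 1, 10, 1, 1, 76, …] (period length 6).
Convergents:
  p_0/q_0 = 38/1
  p_1/q_1 = 39/1
  p_2/q_2 = 77/2
  p_3/q_3 = 809/21
q_2 = 2 ≤ 17 < 21 = q_3, so the answer is 77/2.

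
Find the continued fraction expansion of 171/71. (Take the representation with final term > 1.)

171 = 2*71 + 29
71 = 2*29 + 13
29 = 2*13 + 3
13 = 4*3 + 1
3 = 3*1 + 0  (stop)
So 171/71 = [2; 2, 2, 4, 3].

[2; 2, 2, 4, 3]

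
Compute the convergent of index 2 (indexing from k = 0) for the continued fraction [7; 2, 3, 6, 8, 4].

52/7

Using pₖ = aₖpₖ₋₁ + pₖ₋₂, qₖ = aₖqₖ₋₁ + qₖ₋₂ (with p₋₁=1, p₋₂=0, q₋₁=0, q₋₂=1):
  k=0: a=7, p=7, q=1
  k=1: a=2, p=15, q=2
  k=2: a=3, p=52, q=7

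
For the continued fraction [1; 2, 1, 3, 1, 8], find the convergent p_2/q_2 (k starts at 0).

4/3

Using pₖ = aₖpₖ₋₁ + pₖ₋₂, qₖ = aₖqₖ₋₁ + qₖ₋₂ (with p₋₁=1, p₋₂=0, q₋₁=0, q₋₂=1):
  k=0: a=1, p=1, q=1
  k=1: a=2, p=3, q=2
  k=2: a=1, p=4, q=3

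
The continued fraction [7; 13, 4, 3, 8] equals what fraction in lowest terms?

10111/1429

Using pₖ = aₖpₖ₋₁ + pₖ₋₂ and qₖ = aₖqₖ₋₁ + qₖ₋₂:
  k=0: a=7, p=7, q=1
  k=1: a=13, p=92, q=13
  k=2: a=4, p=375, q=53
  k=3: a=3, p=1217, q=172
  k=4: a=8, p=10111, q=1429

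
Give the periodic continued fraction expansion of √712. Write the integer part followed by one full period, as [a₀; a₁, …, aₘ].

[26; 1, 2, 6, 2, 1, 52]

a₀ = ⌊√712⌋ = 26.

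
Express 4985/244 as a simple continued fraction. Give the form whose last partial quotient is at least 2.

4985 = 20·244 + 105
244 = 2·105 + 34
105 = 3·34 + 3
34 = 11·3 + 1
3 = 3·1 + 0  (stop)
So 4985/244 = [20; 2, 3, 11, 3].

[20; 2, 3, 11, 3]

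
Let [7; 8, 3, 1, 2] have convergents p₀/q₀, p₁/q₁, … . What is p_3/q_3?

235/33

Using pₖ = aₖpₖ₋₁ + pₖ₋₂, qₖ = aₖqₖ₋₁ + qₖ₋₂ (with p₋₁=1, p₋₂=0, q₋₁=0, q₋₂=1):
  k=0: a=7, p=7, q=1
  k=1: a=8, p=57, q=8
  k=2: a=3, p=178, q=25
  k=3: a=1, p=235, q=33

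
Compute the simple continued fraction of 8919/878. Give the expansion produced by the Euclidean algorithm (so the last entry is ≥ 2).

[10; 6, 3, 6, 3, 2]

8919 = 10·878 + 139
878 = 6·139 + 44
139 = 3·44 + 7
44 = 6·7 + 2
7 = 3·2 + 1
2 = 2·1 + 0  (stop)
So 8919/878 = [10; 6, 3, 6, 3, 2].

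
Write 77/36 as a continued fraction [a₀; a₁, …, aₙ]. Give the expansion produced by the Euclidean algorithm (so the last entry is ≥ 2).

77 = 2*36 + 5
36 = 7*5 + 1
5 = 5*1 + 0  (stop)
So 77/36 = [2; 7, 5].

[2; 7, 5]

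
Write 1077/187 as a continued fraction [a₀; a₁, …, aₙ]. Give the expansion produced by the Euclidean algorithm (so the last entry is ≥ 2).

1077 = 5·187 + 142
187 = 1·142 + 45
142 = 3·45 + 7
45 = 6·7 + 3
7 = 2·3 + 1
3 = 3·1 + 0  (stop)
So 1077/187 = [5; 1, 3, 6, 2, 3].

[5; 1, 3, 6, 2, 3]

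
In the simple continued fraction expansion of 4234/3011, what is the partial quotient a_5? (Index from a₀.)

4234 = 1·3011 + 1223   →  a_0 = 1
3011 = 2·1223 + 565   →  a_1 = 2
1223 = 2·565 + 93   →  a_2 = 2
565 = 6·93 + 7   →  a_3 = 6
93 = 13·7 + 2   →  a_4 = 13
7 = 3·2 + 1   →  a_5 = 3

3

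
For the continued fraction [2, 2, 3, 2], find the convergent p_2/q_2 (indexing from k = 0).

Using pₖ = aₖpₖ₋₁ + pₖ₋₂, qₖ = aₖqₖ₋₁ + qₖ₋₂ (with p₋₁=1, p₋₂=0, q₋₁=0, q₋₂=1):
  k=0: a=2, p=2, q=1
  k=1: a=2, p=5, q=2
  k=2: a=3, p=17, q=7

17/7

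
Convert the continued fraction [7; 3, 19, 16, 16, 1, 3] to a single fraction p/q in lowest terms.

Fold from the inside: start with 3/1.
  1 + 1/3 = 4/3
  16 + 3/4 = 67/4
  16 + 4/67 = 1076/67
  19 + 67/1076 = 20511/1076
  3 + 1076/20511 = 62609/20511
  7 + 20511/62609 = 458774/62609

458774/62609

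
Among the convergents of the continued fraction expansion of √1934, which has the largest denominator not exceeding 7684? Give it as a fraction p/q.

√1934 = [43; 1, 42, 1, 86, …] (period length 4).
Convergents:
  p_0/q_0 = 43/1
  p_1/q_1 = 44/1
  p_2/q_2 = 1891/43
  p_3/q_3 = 1935/44
  p_4/q_4 = 168301/3827
  p_5/q_5 = 170236/3871
  p_6/q_6 = 7318213/166409
q_5 = 3871 ≤ 7684 < 166409 = q_6, so the answer is 170236/3871.

170236/3871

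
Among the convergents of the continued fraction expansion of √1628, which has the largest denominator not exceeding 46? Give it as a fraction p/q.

928/23

√1628 = [40; 2, 1, 6, 1, 2, 80, …] (period length 6).
Convergents:
  p_0/q_0 = 40/1
  p_1/q_1 = 81/2
  p_2/q_2 = 121/3
  p_3/q_3 = 807/20
  p_4/q_4 = 928/23
  p_5/q_5 = 2663/66
q_4 = 23 ≤ 46 < 66 = q_5, so the answer is 928/23.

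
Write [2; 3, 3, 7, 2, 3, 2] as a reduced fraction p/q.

2849/1238

Fold from the inside: start with 2/1.
  3 + 1/2 = 7/2
  2 + 2/7 = 16/7
  7 + 7/16 = 119/16
  3 + 16/119 = 373/119
  3 + 119/373 = 1238/373
  2 + 373/1238 = 2849/1238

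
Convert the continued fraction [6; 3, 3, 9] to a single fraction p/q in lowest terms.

586/93

Using pₖ = aₖpₖ₋₁ + pₖ₋₂ and qₖ = aₖqₖ₋₁ + qₖ₋₂:
  k=0: a=6, p=6, q=1
  k=1: a=3, p=19, q=3
  k=2: a=3, p=63, q=10
  k=3: a=9, p=586, q=93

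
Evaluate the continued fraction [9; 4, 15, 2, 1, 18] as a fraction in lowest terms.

32287/3492

Using pₖ = aₖpₖ₋₁ + pₖ₋₂ and qₖ = aₖqₖ₋₁ + qₖ₋₂:
  k=0: a=9, p=9, q=1
  k=1: a=4, p=37, q=4
  k=2: a=15, p=564, q=61
  k=3: a=2, p=1165, q=126
  k=4: a=1, p=1729, q=187
  k=5: a=18, p=32287, q=3492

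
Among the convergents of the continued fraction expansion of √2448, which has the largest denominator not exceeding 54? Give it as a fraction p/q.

2177/44

√2448 = [49; 2, 10, 2, 98, …] (period length 4).
Convergents:
  p_0/q_0 = 49/1
  p_1/q_1 = 99/2
  p_2/q_2 = 1039/21
  p_3/q_3 = 2177/44
  p_4/q_4 = 214385/4333
q_3 = 44 ≤ 54 < 4333 = q_4, so the answer is 2177/44.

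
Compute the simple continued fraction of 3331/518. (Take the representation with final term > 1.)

[6; 2, 3, 10, 3, 2]

3331 = 6·518 + 223
518 = 2·223 + 72
223 = 3·72 + 7
72 = 10·7 + 2
7 = 3·2 + 1
2 = 2·1 + 0  (stop)
So 3331/518 = [6; 2, 3, 10, 3, 2].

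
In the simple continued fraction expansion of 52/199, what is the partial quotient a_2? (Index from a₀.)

1

52 = 0·199 + 52   →  a_0 = 0
199 = 3·52 + 43   →  a_1 = 3
52 = 1·43 + 9   →  a_2 = 1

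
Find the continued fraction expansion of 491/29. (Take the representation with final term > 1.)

[16; 1, 13, 2]

491 = 16×29 + 27
29 = 1×27 + 2
27 = 13×2 + 1
2 = 2×1 + 0  (stop)
So 491/29 = [16; 1, 13, 2].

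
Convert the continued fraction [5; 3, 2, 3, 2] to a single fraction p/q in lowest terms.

Using pₖ = aₖpₖ₋₁ + pₖ₋₂ and qₖ = aₖqₖ₋₁ + qₖ₋₂:
  k=0: a=5, p=5, q=1
  k=1: a=3, p=16, q=3
  k=2: a=2, p=37, q=7
  k=3: a=3, p=127, q=24
  k=4: a=2, p=291, q=55

291/55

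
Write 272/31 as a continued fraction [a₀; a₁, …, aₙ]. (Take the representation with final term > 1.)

[8; 1, 3, 2, 3]

272 = 8*31 + 24
31 = 1*24 + 7
24 = 3*7 + 3
7 = 2*3 + 1
3 = 3*1 + 0  (stop)
So 272/31 = [8; 1, 3, 2, 3].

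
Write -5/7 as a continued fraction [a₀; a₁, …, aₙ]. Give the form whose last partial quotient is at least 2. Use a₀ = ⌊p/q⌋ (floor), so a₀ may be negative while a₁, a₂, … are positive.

-5 = -1×7 + 2
7 = 3×2 + 1
2 = 2×1 + 0  (stop)
So -5/7 = [-1; 3, 2].

[-1; 3, 2]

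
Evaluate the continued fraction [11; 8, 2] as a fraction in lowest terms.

189/17

Fold from the inside: start with 2/1.
  8 + 1/2 = 17/2
  11 + 2/17 = 189/17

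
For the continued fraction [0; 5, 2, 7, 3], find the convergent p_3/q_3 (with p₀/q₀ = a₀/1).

15/82

Using pₖ = aₖpₖ₋₁ + pₖ₋₂, qₖ = aₖqₖ₋₁ + qₖ₋₂ (with p₋₁=1, p₋₂=0, q₋₁=0, q₋₂=1):
  k=0: a=0, p=0, q=1
  k=1: a=5, p=1, q=5
  k=2: a=2, p=2, q=11
  k=3: a=7, p=15, q=82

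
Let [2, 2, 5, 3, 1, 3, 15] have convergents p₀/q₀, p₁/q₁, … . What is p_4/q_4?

113/46

Using pₖ = aₖpₖ₋₁ + pₖ₋₂, qₖ = aₖqₖ₋₁ + qₖ₋₂ (with p₋₁=1, p₋₂=0, q₋₁=0, q₋₂=1):
  k=0: a=2, p=2, q=1
  k=1: a=2, p=5, q=2
  k=2: a=5, p=27, q=11
  k=3: a=3, p=86, q=35
  k=4: a=1, p=113, q=46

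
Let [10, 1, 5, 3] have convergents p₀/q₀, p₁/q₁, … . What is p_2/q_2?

Using pₖ = aₖpₖ₋₁ + pₖ₋₂, qₖ = aₖqₖ₋₁ + qₖ₋₂ (with p₋₁=1, p₋₂=0, q₋₁=0, q₋₂=1):
  k=0: a=10, p=10, q=1
  k=1: a=1, p=11, q=1
  k=2: a=5, p=65, q=6

65/6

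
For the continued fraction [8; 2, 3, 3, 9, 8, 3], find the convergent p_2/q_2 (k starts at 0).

Using pₖ = aₖpₖ₋₁ + pₖ₋₂, qₖ = aₖqₖ₋₁ + qₖ₋₂ (with p₋₁=1, p₋₂=0, q₋₁=0, q₋₂=1):
  k=0: a=8, p=8, q=1
  k=1: a=2, p=17, q=2
  k=2: a=3, p=59, q=7

59/7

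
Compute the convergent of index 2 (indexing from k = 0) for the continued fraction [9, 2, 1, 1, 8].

Using pₖ = aₖpₖ₋₁ + pₖ₋₂, qₖ = aₖqₖ₋₁ + qₖ₋₂ (with p₋₁=1, p₋₂=0, q₋₁=0, q₋₂=1):
  k=0: a=9, p=9, q=1
  k=1: a=2, p=19, q=2
  k=2: a=1, p=28, q=3

28/3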